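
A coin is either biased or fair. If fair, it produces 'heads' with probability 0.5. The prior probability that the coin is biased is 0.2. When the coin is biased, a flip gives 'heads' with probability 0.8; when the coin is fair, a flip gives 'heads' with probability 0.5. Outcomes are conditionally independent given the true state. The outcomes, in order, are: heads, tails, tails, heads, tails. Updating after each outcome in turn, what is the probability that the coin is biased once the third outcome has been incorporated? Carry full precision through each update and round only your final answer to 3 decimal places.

After 'heads': P(biased) = 0.8·0.2000 / (0.8·0.2000 + 0.5·0.8000) ≈ 0.2857
After 'tails': P(biased) = 0.2·0.2857 / (0.2·0.2857 + 0.5·0.7143) ≈ 0.1379
After 'tails': P(biased) = 0.2·0.1379 / (0.2·0.1379 + 0.5·0.8621) ≈ 0.0602

0.060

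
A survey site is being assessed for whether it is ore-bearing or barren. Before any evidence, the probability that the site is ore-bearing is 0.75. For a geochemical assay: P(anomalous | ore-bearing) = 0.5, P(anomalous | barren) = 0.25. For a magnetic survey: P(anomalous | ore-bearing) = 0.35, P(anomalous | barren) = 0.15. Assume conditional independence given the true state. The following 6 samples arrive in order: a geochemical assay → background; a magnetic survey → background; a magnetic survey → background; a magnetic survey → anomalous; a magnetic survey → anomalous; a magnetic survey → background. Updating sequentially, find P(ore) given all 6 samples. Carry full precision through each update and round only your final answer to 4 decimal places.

0.8296

After a geochemical assay='background': P(ore) = 0.5·0.7500 / (0.5·0.7500 + 0.75·0.2500) ≈ 0.6667
After a magnetic survey='background': P(ore) = 0.65·0.6667 / (0.65·0.6667 + 0.85·0.3333) ≈ 0.6047
After a magnetic survey='background': P(ore) = 0.65·0.6047 / (0.65·0.6047 + 0.85·0.3953) ≈ 0.5391
After a magnetic survey='anomalous': P(ore) = 0.35·0.5391 / (0.35·0.5391 + 0.15·0.4609) ≈ 0.7318
After a magnetic survey='anomalous': P(ore) = 0.35·0.7318 / (0.35·0.7318 + 0.15·0.2682) ≈ 0.8643
After a magnetic survey='background': P(ore) = 0.65·0.8643 / (0.65·0.8643 + 0.85·0.1357) ≈ 0.8296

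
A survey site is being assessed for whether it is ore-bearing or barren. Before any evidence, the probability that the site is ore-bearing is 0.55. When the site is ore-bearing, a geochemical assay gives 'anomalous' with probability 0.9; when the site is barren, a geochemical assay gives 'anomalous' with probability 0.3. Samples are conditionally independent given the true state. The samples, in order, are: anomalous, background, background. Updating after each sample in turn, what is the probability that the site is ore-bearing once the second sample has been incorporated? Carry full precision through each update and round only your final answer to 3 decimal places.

Apply Bayes' rule sequentially, carrying P(ore) forward.
After 'anomalous': P(ore) = 0.9·0.5500 / (0.9·0.5500 + 0.3·0.4500) ≈ 0.7857
After 'background': P(ore) = 0.1·0.7857 / (0.1·0.7857 + 0.7·0.2143) ≈ 0.3438

0.344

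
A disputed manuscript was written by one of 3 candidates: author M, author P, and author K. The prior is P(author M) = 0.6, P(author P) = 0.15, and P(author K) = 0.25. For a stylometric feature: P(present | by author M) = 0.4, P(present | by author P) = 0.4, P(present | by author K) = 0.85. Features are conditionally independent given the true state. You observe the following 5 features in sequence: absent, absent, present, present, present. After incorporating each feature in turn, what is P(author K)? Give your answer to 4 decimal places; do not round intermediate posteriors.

0.1666

After 'absent': normaliser = 0.6·0.6000 + 0.6·0.1500 + 0.15·0.2500; P(author M) ≈ 0.7385, P(author P) ≈ 0.1846, P(author K) ≈ 0.0769
After 'absent': normaliser = 0.6·0.7385 + 0.6·0.1846 + 0.15·0.0769; P(author M) ≈ 0.7837, P(author P) ≈ 0.1959, P(author K) ≈ 0.0204
After 'present': normaliser = 0.4·0.7837 + 0.4·0.1959 + 0.85·0.0204; P(author M) ≈ 0.7661, P(author P) ≈ 0.1915, P(author K) ≈ 0.0424
After 'present': normaliser = 0.4·0.7661 + 0.4·0.1915 + 0.85·0.0424; P(author M) ≈ 0.7312, P(author P) ≈ 0.1828, P(author K) ≈ 0.0860
After 'present': normaliser = 0.4·0.7312 + 0.4·0.1828 + 0.85·0.0860; P(author M) ≈ 0.6667, P(author P) ≈ 0.1667, P(author K) ≈ 0.1666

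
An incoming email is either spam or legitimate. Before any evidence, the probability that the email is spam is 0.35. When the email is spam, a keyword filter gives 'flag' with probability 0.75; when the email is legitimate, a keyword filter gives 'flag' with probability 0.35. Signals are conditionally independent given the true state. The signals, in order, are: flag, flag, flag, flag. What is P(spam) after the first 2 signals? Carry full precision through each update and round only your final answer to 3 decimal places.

0.712

After 'flag': P(spam) = 0.75·0.3500 / (0.75·0.3500 + 0.35·0.6500) ≈ 0.5357
After 'flag': P(spam) = 0.75·0.5357 / (0.75·0.5357 + 0.35·0.4643) ≈ 0.7120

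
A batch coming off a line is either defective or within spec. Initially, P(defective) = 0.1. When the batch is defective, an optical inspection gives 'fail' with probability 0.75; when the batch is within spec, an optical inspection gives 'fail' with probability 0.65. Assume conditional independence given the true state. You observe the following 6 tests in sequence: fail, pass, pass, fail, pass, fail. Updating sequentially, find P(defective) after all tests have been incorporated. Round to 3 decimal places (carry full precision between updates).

0.059

Apply Bayes' rule sequentially, carrying P(defective) forward.
After 'fail': P(defective) = 0.75·0.1000 / (0.75·0.1000 + 0.65·0.9000) ≈ 0.1136
After 'pass': P(defective) = 0.25·0.1136 / (0.25·0.1136 + 0.35·0.8864) ≈ 0.0839
After 'pass': P(defective) = 0.25·0.0839 / (0.25·0.0839 + 0.35·0.9161) ≈ 0.0614
After 'fail': P(defective) = 0.75·0.0614 / (0.75·0.0614 + 0.65·0.9386) ≈ 0.0702
After 'pass': P(defective) = 0.25·0.0702 / (0.25·0.0702 + 0.35·0.9298) ≈ 0.0512
After 'fail': P(defective) = 0.75·0.0512 / (0.75·0.0512 + 0.65·0.9488) ≈ 0.0586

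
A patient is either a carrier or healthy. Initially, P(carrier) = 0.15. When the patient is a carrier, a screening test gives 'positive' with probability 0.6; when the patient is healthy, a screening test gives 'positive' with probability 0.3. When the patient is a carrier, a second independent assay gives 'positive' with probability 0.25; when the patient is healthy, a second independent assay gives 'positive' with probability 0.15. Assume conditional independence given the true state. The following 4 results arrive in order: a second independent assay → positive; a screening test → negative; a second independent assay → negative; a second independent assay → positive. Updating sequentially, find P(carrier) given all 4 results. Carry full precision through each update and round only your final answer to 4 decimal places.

After a second independent assay='positive': P(carrier) = 0.25·0.1500 / (0.25·0.1500 + 0.15·0.8500) ≈ 0.2273
After a screening test='negative': P(carrier) = 0.4·0.2273 / (0.4·0.2273 + 0.7·0.7727) ≈ 0.1439
After a second independent assay='negative': P(carrier) = 0.75·0.1439 / (0.75·0.1439 + 0.85·0.8561) ≈ 0.1291
After a second independent assay='positive': P(carrier) = 0.25·0.1291 / (0.25·0.1291 + 0.15·0.8709) ≈ 0.1982

0.1982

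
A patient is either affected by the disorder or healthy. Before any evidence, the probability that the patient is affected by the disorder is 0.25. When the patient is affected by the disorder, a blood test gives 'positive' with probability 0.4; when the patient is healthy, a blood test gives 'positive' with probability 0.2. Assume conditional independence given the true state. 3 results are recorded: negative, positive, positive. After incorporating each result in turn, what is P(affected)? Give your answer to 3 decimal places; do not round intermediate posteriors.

0.500

Apply Bayes' rule sequentially, carrying P(affected) forward.
After 'negative': P(affected) = 0.6·0.2500 / (0.6·0.2500 + 0.8·0.7500) ≈ 0.2000
After 'positive': P(affected) = 0.4·0.2000 / (0.4·0.2000 + 0.2·0.8000) ≈ 0.3333
After 'positive': P(affected) = 0.4·0.3333 / (0.4·0.3333 + 0.2·0.6667) ≈ 0.5000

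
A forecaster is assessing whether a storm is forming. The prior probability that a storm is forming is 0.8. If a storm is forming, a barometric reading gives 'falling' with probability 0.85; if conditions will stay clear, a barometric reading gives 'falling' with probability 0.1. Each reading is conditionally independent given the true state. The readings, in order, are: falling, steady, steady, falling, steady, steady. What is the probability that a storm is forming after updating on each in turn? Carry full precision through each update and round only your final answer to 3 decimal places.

After 'falling': P(storm) = 0.85·0.8000 / (0.85·0.8000 + 0.1·0.2000) ≈ 0.9714
After 'steady': P(storm) = 0.15·0.9714 / (0.15·0.9714 + 0.9·0.0286) ≈ 0.8500
After 'steady': P(storm) = 0.15·0.8500 / (0.15·0.8500 + 0.9·0.1500) ≈ 0.4857
After 'falling': P(storm) = 0.85·0.4857 / (0.85·0.4857 + 0.1·0.5143) ≈ 0.8892
After 'steady': P(storm) = 0.15·0.8892 / (0.15·0.8892 + 0.9·0.1108) ≈ 0.5723
After 'steady': P(storm) = 0.15·0.5723 / (0.15·0.5723 + 0.9·0.4277) ≈ 0.1823

0.182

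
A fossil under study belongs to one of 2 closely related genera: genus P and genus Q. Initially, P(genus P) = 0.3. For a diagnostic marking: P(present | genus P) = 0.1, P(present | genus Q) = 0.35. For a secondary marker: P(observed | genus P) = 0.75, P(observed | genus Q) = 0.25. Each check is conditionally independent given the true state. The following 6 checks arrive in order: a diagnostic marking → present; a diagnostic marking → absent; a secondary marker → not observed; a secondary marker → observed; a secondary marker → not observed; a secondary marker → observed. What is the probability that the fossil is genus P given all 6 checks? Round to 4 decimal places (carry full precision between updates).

0.1450

After a diagnostic marking='present': P(genus P) = 0.1·0.3000 / (0.1·0.3000 + 0.35·0.7000) ≈ 0.1091
After a diagnostic marking='absent': P(genus P) = 0.9·0.1091 / (0.9·0.1091 + 0.65·0.8909) ≈ 0.1450
After a secondary marker='not observed': P(genus P) = 0.25·0.1450 / (0.25·0.1450 + 0.75·0.8550) ≈ 0.0535
After a secondary marker='observed': P(genus P) = 0.75·0.0535 / (0.75·0.0535 + 0.25·0.9465) ≈ 0.1450
After a secondary marker='not observed': P(genus P) = 0.25·0.1450 / (0.25·0.1450 + 0.75·0.8550) ≈ 0.0535
After a secondary marker='observed': P(genus P) = 0.75·0.0535 / (0.75·0.0535 + 0.25·0.9465) ≈ 0.1450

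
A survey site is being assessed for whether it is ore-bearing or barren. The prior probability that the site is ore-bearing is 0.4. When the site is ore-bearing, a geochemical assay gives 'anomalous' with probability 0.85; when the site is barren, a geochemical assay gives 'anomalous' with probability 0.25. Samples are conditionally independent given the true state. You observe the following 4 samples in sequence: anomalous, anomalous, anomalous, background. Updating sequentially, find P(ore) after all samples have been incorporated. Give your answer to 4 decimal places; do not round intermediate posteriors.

After 'anomalous': P(ore) = 0.85·0.4000 / (0.85·0.4000 + 0.25·0.6000) ≈ 0.6939
After 'anomalous': P(ore) = 0.85·0.6939 / (0.85·0.6939 + 0.25·0.3061) ≈ 0.8851
After 'anomalous': P(ore) = 0.85·0.8851 / (0.85·0.8851 + 0.25·0.1149) ≈ 0.9632
After 'background': P(ore) = 0.15·0.9632 / (0.15·0.9632 + 0.75·0.0368) ≈ 0.8398

0.8398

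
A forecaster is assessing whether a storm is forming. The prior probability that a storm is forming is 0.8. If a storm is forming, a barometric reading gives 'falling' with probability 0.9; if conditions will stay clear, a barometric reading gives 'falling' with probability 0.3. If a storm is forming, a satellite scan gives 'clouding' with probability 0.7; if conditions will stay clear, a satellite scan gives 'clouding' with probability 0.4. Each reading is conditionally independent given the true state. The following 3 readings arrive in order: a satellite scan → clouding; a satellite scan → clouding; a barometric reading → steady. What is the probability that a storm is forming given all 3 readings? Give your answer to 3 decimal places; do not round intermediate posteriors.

0.636

After a satellite scan='clouding': P(storm) = 0.7·0.8000 / (0.7·0.8000 + 0.4·0.2000) ≈ 0.8750
After a satellite scan='clouding': P(storm) = 0.7·0.8750 / (0.7·0.8750 + 0.4·0.1250) ≈ 0.9245
After a barometric reading='steady': P(storm) = 0.1·0.9245 / (0.1·0.9245 + 0.7·0.0755) ≈ 0.6364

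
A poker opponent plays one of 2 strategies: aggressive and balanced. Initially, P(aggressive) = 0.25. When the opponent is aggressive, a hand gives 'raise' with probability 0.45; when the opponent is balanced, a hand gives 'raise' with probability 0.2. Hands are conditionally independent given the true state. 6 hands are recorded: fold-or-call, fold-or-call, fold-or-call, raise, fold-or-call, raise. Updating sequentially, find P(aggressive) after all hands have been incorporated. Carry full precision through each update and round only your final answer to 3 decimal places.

After 'fold-or-call': P(aggressive) = 0.55·0.2500 / (0.55·0.2500 + 0.8·0.7500) ≈ 0.1864
After 'fold-or-call': P(aggressive) = 0.55·0.1864 / (0.55·0.1864 + 0.8·0.8136) ≈ 0.1361
After 'fold-or-call': P(aggressive) = 0.55·0.1361 / (0.55·0.1361 + 0.8·0.8639) ≈ 0.0977
After 'raise': P(aggressive) = 0.45·0.0977 / (0.45·0.0977 + 0.2·0.9023) ≈ 0.1960
After 'fold-or-call': P(aggressive) = 0.55·0.1960 / (0.55·0.1960 + 0.8·0.8040) ≈ 0.1435
After 'raise': P(aggressive) = 0.45·0.1435 / (0.45·0.1435 + 0.2·0.8565) ≈ 0.2738

0.274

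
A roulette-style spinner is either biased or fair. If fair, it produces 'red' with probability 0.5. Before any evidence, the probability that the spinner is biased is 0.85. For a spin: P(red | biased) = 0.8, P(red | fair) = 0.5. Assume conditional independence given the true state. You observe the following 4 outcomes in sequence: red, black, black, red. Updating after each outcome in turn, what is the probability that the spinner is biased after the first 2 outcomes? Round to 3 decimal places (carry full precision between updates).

0.784

Apply Bayes' rule sequentially, carrying P(biased) forward.
After 'red': P(biased) = 0.8·0.8500 / (0.8·0.8500 + 0.5·0.1500) ≈ 0.9007
After 'black': P(biased) = 0.2·0.9007 / (0.2·0.9007 + 0.5·0.0993) ≈ 0.7839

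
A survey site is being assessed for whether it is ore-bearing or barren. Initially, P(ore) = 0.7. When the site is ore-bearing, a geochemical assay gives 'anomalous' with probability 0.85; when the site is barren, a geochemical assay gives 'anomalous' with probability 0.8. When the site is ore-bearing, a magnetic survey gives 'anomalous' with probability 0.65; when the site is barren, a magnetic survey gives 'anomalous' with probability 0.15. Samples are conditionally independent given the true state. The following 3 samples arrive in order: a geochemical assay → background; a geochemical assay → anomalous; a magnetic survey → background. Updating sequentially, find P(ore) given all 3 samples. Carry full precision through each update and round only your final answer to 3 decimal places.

Apply Bayes' rule sequentially, carrying P(ore) forward.
After a geochemical assay='background': P(ore) = 0.15·0.7000 / (0.15·0.7000 + 0.2·0.3000) ≈ 0.6364
After a geochemical assay='anomalous': P(ore) = 0.85·0.6364 / (0.85·0.6364 + 0.8·0.3636) ≈ 0.6503
After a magnetic survey='background': P(ore) = 0.35·0.6503 / (0.35·0.6503 + 0.85·0.3497) ≈ 0.4336

0.434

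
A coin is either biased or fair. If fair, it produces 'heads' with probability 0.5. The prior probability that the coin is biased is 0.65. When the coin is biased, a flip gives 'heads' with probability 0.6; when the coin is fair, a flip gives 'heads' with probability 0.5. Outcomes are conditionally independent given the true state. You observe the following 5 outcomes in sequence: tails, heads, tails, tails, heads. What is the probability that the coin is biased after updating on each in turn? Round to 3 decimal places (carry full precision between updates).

After 'tails': P(biased) = 0.4·0.6500 / (0.4·0.6500 + 0.5·0.3500) ≈ 0.5977
After 'heads': P(biased) = 0.6·0.5977 / (0.6·0.5977 + 0.5·0.4023) ≈ 0.6407
After 'tails': P(biased) = 0.4·0.6407 / (0.4·0.6407 + 0.5·0.3593) ≈ 0.5878
After 'tails': P(biased) = 0.4·0.5878 / (0.4·0.5878 + 0.5·0.4122) ≈ 0.5329
After 'heads': P(biased) = 0.6·0.5329 / (0.6·0.5329 + 0.5·0.4671) ≈ 0.5779

0.578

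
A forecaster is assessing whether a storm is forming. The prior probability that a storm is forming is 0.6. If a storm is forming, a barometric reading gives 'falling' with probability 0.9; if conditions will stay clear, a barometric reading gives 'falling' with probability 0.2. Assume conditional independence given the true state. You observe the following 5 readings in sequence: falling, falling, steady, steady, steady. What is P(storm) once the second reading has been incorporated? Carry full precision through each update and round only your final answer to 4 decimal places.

Each posterior becomes the prior for the next update.
After 'falling': P(storm) = 0.9·0.6000 / (0.9·0.6000 + 0.2·0.4000) ≈ 0.8710
After 'falling': P(storm) = 0.9·0.8710 / (0.9·0.8710 + 0.2·0.1290) ≈ 0.9681

0.9681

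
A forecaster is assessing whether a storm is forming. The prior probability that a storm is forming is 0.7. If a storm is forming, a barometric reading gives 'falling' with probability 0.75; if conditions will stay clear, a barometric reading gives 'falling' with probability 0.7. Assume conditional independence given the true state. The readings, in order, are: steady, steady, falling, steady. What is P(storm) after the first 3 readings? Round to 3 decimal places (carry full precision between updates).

After 'steady': P(storm) = 0.25·0.7000 / (0.25·0.7000 + 0.3·0.3000) ≈ 0.6604
After 'steady': P(storm) = 0.25·0.6604 / (0.25·0.6604 + 0.3·0.3396) ≈ 0.6184
After 'falling': P(storm) = 0.75·0.6184 / (0.75·0.6184 + 0.7·0.3816) ≈ 0.6345

0.635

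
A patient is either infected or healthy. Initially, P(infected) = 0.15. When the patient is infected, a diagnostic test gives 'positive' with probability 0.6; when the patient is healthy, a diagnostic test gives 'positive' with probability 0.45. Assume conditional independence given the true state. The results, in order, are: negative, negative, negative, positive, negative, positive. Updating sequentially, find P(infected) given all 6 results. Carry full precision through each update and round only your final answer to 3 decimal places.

0.081

After 'negative': P(infected) = 0.4·0.1500 / (0.4·0.1500 + 0.55·0.8500) ≈ 0.1137
After 'negative': P(infected) = 0.4·0.1137 / (0.4·0.1137 + 0.55·0.8863) ≈ 0.0854
After 'negative': P(infected) = 0.4·0.0854 / (0.4·0.0854 + 0.55·0.9146) ≈ 0.0636
After 'positive': P(infected) = 0.6·0.0636 / (0.6·0.0636 + 0.45·0.9364) ≈ 0.0830
After 'negative': P(infected) = 0.4·0.0830 / (0.4·0.0830 + 0.55·0.9170) ≈ 0.0618
After 'positive': P(infected) = 0.6·0.0618 / (0.6·0.0618 + 0.45·0.9382) ≈ 0.0807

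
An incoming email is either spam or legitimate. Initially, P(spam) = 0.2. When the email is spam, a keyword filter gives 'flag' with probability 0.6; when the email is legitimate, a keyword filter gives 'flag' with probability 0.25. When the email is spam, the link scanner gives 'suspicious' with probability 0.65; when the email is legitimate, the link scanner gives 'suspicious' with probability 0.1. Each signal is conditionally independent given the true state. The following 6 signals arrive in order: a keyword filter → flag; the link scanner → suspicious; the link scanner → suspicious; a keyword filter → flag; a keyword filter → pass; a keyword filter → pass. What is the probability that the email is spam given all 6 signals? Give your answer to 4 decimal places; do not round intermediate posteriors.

0.9454

After a keyword filter='flag': P(spam) = 0.6·0.2000 / (0.6·0.2000 + 0.25·0.8000) ≈ 0.3750
After the link scanner='suspicious': P(spam) = 0.65·0.3750 / (0.65·0.3750 + 0.1·0.6250) ≈ 0.7959
After the link scanner='suspicious': P(spam) = 0.65·0.7959 / (0.65·0.7959 + 0.1·0.2041) ≈ 0.9620
After a keyword filter='flag': P(spam) = 0.6·0.9620 / (0.6·0.9620 + 0.25·0.0380) ≈ 0.9838
After a keyword filter='pass': P(spam) = 0.4·0.9838 / (0.4·0.9838 + 0.75·0.0162) ≈ 0.9701
After a keyword filter='pass': P(spam) = 0.4·0.9701 / (0.4·0.9701 + 0.75·0.0299) ≈ 0.9454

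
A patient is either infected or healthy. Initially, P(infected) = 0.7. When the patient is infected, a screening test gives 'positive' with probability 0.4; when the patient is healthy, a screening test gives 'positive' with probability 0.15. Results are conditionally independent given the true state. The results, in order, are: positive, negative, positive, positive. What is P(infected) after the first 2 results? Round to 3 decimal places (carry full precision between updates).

Each posterior becomes the prior for the next update.
After 'positive': P(infected) = 0.4·0.7000 / (0.4·0.7000 + 0.15·0.3000) ≈ 0.8615
After 'negative': P(infected) = 0.6·0.8615 / (0.6·0.8615 + 0.85·0.1385) ≈ 0.8145

0.815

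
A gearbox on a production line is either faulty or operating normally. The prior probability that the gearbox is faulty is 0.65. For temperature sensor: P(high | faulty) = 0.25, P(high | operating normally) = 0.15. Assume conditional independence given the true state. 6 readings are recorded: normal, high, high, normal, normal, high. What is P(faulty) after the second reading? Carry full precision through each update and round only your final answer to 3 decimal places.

0.732

After 'normal': P(faulty) = 0.75·0.6500 / (0.75·0.6500 + 0.85·0.3500) ≈ 0.6210
After 'high': P(faulty) = 0.25·0.6210 / (0.25·0.6210 + 0.15·0.3790) ≈ 0.7320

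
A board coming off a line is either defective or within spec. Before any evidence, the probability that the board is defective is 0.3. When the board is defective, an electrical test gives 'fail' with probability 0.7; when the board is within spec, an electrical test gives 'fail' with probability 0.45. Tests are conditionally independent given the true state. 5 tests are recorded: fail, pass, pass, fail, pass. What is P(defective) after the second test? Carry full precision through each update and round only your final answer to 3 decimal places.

0.267

After 'fail': P(defective) = 0.7·0.3000 / (0.7·0.3000 + 0.45·0.7000) ≈ 0.4000
After 'pass': P(defective) = 0.3·0.4000 / (0.3·0.4000 + 0.55·0.6000) ≈ 0.2667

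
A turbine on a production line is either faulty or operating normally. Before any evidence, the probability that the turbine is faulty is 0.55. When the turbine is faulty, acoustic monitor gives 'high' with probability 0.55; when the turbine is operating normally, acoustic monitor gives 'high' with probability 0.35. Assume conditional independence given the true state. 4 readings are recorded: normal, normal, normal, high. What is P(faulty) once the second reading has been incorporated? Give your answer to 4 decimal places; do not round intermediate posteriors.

0.3694

After 'normal': P(faulty) = 0.45·0.5500 / (0.45·0.5500 + 0.65·0.4500) ≈ 0.4583
After 'normal': P(faulty) = 0.45·0.4583 / (0.45·0.4583 + 0.65·0.5417) ≈ 0.3694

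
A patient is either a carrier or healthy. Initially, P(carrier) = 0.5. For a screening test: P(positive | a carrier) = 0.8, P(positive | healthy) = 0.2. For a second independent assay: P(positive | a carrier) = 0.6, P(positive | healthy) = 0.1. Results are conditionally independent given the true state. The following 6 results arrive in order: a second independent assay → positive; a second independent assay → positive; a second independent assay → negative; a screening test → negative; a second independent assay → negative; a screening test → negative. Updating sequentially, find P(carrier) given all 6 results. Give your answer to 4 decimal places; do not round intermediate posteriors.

0.3077

Each posterior becomes the prior for the next update.
After a second independent assay='positive': P(carrier) = 0.6·0.5000 / (0.6·0.5000 + 0.1·0.5000) ≈ 0.8571
After a second independent assay='positive': P(carrier) = 0.6·0.8571 / (0.6·0.8571 + 0.1·0.1429) ≈ 0.9730
After a second independent assay='negative': P(carrier) = 0.4·0.9730 / (0.4·0.9730 + 0.9·0.0270) ≈ 0.9412
After a screening test='negative': P(carrier) = 0.2·0.9412 / (0.2·0.9412 + 0.8·0.0588) ≈ 0.8000
After a second independent assay='negative': P(carrier) = 0.4·0.8000 / (0.4·0.8000 + 0.9·0.2000) ≈ 0.6400
After a screening test='negative': P(carrier) = 0.2·0.6400 / (0.2·0.6400 + 0.8·0.3600) ≈ 0.3077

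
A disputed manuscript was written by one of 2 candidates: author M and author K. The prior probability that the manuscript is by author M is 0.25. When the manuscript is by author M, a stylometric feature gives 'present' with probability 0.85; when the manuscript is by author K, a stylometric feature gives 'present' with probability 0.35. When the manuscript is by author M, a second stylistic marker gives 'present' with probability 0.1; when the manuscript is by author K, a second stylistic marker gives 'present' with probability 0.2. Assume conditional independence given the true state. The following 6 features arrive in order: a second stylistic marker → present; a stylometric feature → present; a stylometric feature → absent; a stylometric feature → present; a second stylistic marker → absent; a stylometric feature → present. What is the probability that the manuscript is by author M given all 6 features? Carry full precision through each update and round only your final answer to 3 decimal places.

0.383

After a second stylistic marker='present': P(author M) = 0.1·0.2500 / (0.1·0.2500 + 0.2·0.7500) ≈ 0.1429
After a stylometric feature='present': P(author M) = 0.85·0.1429 / (0.85·0.1429 + 0.35·0.8571) ≈ 0.2881
After a stylometric feature='absent': P(author M) = 0.15·0.2881 / (0.15·0.2881 + 0.65·0.7119) ≈ 0.0854
After a stylometric feature='present': P(author M) = 0.85·0.0854 / (0.85·0.0854 + 0.35·0.9146) ≈ 0.1849
After a second stylistic marker='absent': P(author M) = 0.9·0.1849 / (0.9·0.1849 + 0.8·0.8151) ≈ 0.2033
After a stylometric feature='present': P(author M) = 0.85·0.2033 / (0.85·0.2033 + 0.35·0.7967) ≈ 0.3826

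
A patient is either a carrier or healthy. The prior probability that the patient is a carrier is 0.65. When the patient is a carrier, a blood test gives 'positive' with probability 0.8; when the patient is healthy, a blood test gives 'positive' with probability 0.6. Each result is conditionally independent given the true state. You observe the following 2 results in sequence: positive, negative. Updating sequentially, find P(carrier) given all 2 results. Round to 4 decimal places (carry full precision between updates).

0.5532

Apply Bayes' rule sequentially, carrying P(carrier) forward.
After 'positive': P(carrier) = 0.8·0.6500 / (0.8·0.6500 + 0.6·0.3500) ≈ 0.7123
After 'negative': P(carrier) = 0.2·0.7123 / (0.2·0.7123 + 0.4·0.2877) ≈ 0.5532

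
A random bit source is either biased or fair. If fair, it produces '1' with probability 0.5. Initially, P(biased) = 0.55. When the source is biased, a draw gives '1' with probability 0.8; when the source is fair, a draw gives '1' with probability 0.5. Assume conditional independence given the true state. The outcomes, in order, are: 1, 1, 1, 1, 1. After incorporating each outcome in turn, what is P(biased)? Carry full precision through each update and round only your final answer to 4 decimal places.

0.9276

After '1': P(biased) = 0.8·0.5500 / (0.8·0.5500 + 0.5·0.4500) ≈ 0.6617
After '1': P(biased) = 0.8·0.6617 / (0.8·0.6617 + 0.5·0.3383) ≈ 0.7578
After '1': P(biased) = 0.8·0.7578 / (0.8·0.7578 + 0.5·0.2422) ≈ 0.8335
After '1': P(biased) = 0.8·0.8335 / (0.8·0.8335 + 0.5·0.1665) ≈ 0.8890
After '1': P(biased) = 0.8·0.8890 / (0.8·0.8890 + 0.5·0.1110) ≈ 0.9276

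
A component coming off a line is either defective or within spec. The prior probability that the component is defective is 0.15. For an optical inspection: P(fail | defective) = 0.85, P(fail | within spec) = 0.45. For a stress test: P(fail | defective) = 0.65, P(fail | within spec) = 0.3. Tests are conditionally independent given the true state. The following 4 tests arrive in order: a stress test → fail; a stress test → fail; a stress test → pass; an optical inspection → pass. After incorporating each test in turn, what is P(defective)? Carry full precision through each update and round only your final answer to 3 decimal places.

After a stress test='fail': P(defective) = 0.65·0.1500 / (0.65·0.1500 + 0.3·0.8500) ≈ 0.2766
After a stress test='fail': P(defective) = 0.65·0.2766 / (0.65·0.2766 + 0.3·0.7234) ≈ 0.4531
After a stress test='pass': P(defective) = 0.35·0.4531 / (0.35·0.4531 + 0.7·0.5469) ≈ 0.2929
After an optical inspection='pass': P(defective) = 0.15·0.2929 / (0.15·0.2929 + 0.55·0.7071) ≈ 0.1015

0.102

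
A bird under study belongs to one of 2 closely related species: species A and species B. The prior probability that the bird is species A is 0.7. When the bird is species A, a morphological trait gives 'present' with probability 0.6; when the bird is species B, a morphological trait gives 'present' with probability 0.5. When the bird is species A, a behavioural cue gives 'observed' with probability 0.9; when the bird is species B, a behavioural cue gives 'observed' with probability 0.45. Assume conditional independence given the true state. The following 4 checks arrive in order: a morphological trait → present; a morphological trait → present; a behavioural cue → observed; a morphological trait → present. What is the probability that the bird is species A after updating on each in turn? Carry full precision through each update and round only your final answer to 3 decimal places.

After a morphological trait='present': P(species A) = 0.6·0.7000 / (0.6·0.7000 + 0.5·0.3000) ≈ 0.7368
After a morphological trait='present': P(species A) = 0.6·0.7368 / (0.6·0.7368 + 0.5·0.2632) ≈ 0.7706
After a behavioural cue='observed': P(species A) = 0.9·0.7706 / (0.9·0.7706 + 0.45·0.2294) ≈ 0.8705
After a morphological trait='present': P(species A) = 0.6·0.8705 / (0.6·0.8705 + 0.5·0.1295) ≈ 0.8897

0.890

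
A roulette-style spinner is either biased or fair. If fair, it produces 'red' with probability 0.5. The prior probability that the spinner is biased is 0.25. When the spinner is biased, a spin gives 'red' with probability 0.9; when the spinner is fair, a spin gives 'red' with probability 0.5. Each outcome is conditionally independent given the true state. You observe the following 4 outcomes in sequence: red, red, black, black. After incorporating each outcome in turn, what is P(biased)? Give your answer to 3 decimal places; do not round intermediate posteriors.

After 'red': P(biased) = 0.9·0.2500 / (0.9·0.2500 + 0.5·0.7500) ≈ 0.3750
After 'red': P(biased) = 0.9·0.3750 / (0.9·0.3750 + 0.5·0.6250) ≈ 0.5192
After 'black': P(biased) = 0.1·0.5192 / (0.1·0.5192 + 0.5·0.4808) ≈ 0.1776
After 'black': P(biased) = 0.1·0.1776 / (0.1·0.1776 + 0.5·0.8224) ≈ 0.0414

0.041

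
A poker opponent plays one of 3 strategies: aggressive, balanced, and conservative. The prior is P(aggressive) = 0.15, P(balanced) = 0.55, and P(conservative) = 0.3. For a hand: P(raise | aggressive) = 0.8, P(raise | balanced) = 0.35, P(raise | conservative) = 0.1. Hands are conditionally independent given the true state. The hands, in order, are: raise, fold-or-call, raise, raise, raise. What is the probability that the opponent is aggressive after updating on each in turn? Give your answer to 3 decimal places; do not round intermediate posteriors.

After 'raise': normaliser = 0.8·0.1500 + 0.35·0.5500 + 0.1·0.3000; P(aggressive) ≈ 0.3504, P(balanced) ≈ 0.5620, P(conservative) ≈ 0.0876
After 'fold-or-call': normaliser = 0.2·0.3504 + 0.65·0.5620 + 0.9·0.0876; P(aggressive) ≈ 0.1363, P(balanced) ≈ 0.7104, P(conservative) ≈ 0.1533
After 'raise': normaliser = 0.8·0.1363 + 0.35·0.7104 + 0.1·0.1533; P(aggressive) ≈ 0.2923, P(balanced) ≈ 0.6666, P(conservative) ≈ 0.0411
After 'raise': normaliser = 0.8·0.2923 + 0.35·0.6666 + 0.1·0.0411; P(aggressive) ≈ 0.4962, P(balanced) ≈ 0.4951, P(conservative) ≈ 0.0087
After 'raise': normaliser = 0.8·0.4962 + 0.35·0.4951 + 0.1·0.0087; P(aggressive) ≈ 0.6950, P(balanced) ≈ 0.3034, P(conservative) ≈ 0.0015

0.695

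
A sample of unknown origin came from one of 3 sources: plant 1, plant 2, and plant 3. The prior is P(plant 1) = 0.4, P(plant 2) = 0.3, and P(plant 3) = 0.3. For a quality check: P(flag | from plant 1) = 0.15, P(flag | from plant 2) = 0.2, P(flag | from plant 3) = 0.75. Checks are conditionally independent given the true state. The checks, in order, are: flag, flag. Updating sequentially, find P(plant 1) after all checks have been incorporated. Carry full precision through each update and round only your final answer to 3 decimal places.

0.047

After 'flag': normaliser = 0.15·0.4000 + 0.2·0.3000 + 0.75·0.3000; P(plant 1) ≈ 0.1739, P(plant 2) ≈ 0.1739, P(plant 3) ≈ 0.6522
After 'flag': normaliser = 0.15·0.1739 + 0.2·0.1739 + 0.75·0.6522; P(plant 1) ≈ 0.0474, P(plant 2) ≈ 0.0632, P(plant 3) ≈ 0.8893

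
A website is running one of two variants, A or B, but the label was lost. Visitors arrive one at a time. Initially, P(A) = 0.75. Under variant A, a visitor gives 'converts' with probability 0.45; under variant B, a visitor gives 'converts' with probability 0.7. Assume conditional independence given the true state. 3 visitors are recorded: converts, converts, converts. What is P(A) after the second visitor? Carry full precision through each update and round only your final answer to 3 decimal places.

0.554

Apply Bayes' rule sequentially, carrying P(A) forward.
After 'converts': P(A) = 0.45·0.7500 / (0.45·0.7500 + 0.7·0.2500) ≈ 0.6585
After 'converts': P(A) = 0.45·0.6585 / (0.45·0.6585 + 0.7·0.3415) ≈ 0.5535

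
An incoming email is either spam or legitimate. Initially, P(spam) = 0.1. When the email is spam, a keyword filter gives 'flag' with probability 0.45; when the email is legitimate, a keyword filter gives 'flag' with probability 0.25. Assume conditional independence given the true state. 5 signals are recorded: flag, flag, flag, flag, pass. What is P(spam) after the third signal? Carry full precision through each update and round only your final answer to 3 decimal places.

0.393

After 'flag': P(spam) = 0.45·0.1000 / (0.45·0.1000 + 0.25·0.9000) ≈ 0.1667
After 'flag': P(spam) = 0.45·0.1667 / (0.45·0.1667 + 0.25·0.8333) ≈ 0.2647
After 'flag': P(spam) = 0.45·0.2647 / (0.45·0.2647 + 0.25·0.7353) ≈ 0.3932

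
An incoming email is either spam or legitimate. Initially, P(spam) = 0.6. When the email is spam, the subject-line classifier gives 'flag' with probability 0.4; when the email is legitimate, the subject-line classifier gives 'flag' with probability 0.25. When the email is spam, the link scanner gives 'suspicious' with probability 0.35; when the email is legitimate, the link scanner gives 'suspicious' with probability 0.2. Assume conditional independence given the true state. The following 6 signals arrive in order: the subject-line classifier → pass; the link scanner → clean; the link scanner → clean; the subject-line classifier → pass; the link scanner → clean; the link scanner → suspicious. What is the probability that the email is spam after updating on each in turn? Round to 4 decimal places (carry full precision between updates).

0.4740

Each posterior becomes the prior for the next update.
After the subject-line classifier='pass': P(spam) = 0.6·0.6000 / (0.6·0.6000 + 0.75·0.4000) ≈ 0.5455
After the link scanner='clean': P(spam) = 0.65·0.5455 / (0.65·0.5455 + 0.8·0.4545) ≈ 0.4937
After the link scanner='clean': P(spam) = 0.65·0.4937 / (0.65·0.4937 + 0.8·0.5063) ≈ 0.4420
After the subject-line classifier='pass': P(spam) = 0.6·0.4420 / (0.6·0.4420 + 0.75·0.5580) ≈ 0.3879
After the link scanner='clean': P(spam) = 0.65·0.3879 / (0.65·0.3879 + 0.8·0.6121) ≈ 0.3399
After the link scanner='suspicious': P(spam) = 0.35·0.3399 / (0.35·0.3399 + 0.2·0.6601) ≈ 0.4740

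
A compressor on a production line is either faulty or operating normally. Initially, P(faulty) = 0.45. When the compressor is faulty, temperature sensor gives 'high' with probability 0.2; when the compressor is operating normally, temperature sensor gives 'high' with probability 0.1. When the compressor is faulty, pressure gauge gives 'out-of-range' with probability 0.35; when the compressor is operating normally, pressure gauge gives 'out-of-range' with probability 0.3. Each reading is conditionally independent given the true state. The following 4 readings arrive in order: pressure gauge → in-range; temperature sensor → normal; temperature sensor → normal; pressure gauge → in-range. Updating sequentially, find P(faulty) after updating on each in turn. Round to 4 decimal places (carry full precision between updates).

0.3579

After pressure gauge='in-range': P(faulty) = 0.65·0.4500 / (0.65·0.4500 + 0.7·0.5500) ≈ 0.4317
After temperature sensor='normal': P(faulty) = 0.8·0.4317 / (0.8·0.4317 + 0.9·0.5683) ≈ 0.4031
After temperature sensor='normal': P(faulty) = 0.8·0.4031 / (0.8·0.4031 + 0.9·0.5969) ≈ 0.3751
After pressure gauge='in-range': P(faulty) = 0.65·0.3751 / (0.65·0.3751 + 0.7·0.6249) ≈ 0.3579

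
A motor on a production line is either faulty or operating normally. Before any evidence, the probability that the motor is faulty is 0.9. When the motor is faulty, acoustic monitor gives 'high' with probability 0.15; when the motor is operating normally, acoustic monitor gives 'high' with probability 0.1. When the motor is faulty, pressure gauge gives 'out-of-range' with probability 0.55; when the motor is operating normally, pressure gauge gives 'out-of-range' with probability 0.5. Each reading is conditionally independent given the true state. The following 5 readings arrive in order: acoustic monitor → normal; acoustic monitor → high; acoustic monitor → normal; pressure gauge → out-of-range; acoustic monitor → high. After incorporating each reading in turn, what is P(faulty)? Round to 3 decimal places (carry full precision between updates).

0.952

Apply Bayes' rule sequentially, carrying P(faulty) forward.
After acoustic monitor='normal': P(faulty) = 0.85·0.9000 / (0.85·0.9000 + 0.9·0.1000) ≈ 0.8947
After acoustic monitor='high': P(faulty) = 0.15·0.8947 / (0.15·0.8947 + 0.1·0.1053) ≈ 0.9273
After acoustic monitor='normal': P(faulty) = 0.85·0.9273 / (0.85·0.9273 + 0.9·0.0727) ≈ 0.9233
After pressure gauge='out-of-range': P(faulty) = 0.55·0.9233 / (0.55·0.9233 + 0.5·0.0767) ≈ 0.9298
After acoustic monitor='high': P(faulty) = 0.15·0.9298 / (0.15·0.9298 + 0.1·0.0702) ≈ 0.9521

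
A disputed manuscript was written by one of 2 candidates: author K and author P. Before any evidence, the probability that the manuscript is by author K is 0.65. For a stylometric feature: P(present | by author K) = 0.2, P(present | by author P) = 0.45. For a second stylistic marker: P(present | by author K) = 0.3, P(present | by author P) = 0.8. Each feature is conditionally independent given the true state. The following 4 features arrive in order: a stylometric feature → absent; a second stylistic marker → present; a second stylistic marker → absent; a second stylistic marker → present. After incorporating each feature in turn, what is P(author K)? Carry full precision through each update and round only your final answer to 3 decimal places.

After a stylometric feature='absent': P(author K) = 0.8·0.6500 / (0.8·0.6500 + 0.55·0.3500) ≈ 0.7298
After a second stylistic marker='present': P(author K) = 0.3·0.7298 / (0.3·0.7298 + 0.8·0.2702) ≈ 0.5032
After a second stylistic marker='absent': P(author K) = 0.7·0.5032 / (0.7·0.5032 + 0.2·0.4968) ≈ 0.7800
After a second stylistic marker='present': P(author K) = 0.3·0.7800 / (0.3·0.7800 + 0.8·0.2200) ≈ 0.5707

0.571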